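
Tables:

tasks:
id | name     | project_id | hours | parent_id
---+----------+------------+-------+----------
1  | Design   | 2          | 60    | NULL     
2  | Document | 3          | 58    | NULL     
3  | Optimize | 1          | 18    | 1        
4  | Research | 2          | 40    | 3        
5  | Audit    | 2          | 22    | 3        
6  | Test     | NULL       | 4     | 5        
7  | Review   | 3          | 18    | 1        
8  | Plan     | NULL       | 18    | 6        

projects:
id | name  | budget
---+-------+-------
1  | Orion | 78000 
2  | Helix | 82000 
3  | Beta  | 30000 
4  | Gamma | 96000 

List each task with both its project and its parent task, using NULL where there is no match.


Two LEFT JOINs from the same base table tasks: one to projects via project_id, one to tasks itself via parent_id. Both are LEFT so every task is preserved.
Match against projects:
  - task 1 (Design): project_id=2 -> matches Helix
  - task 2 (Document): project_id=3 -> matches Beta
  - task 3 (Optimize): project_id=1 -> matches Orion
  - task 4 (Research): project_id=2 -> matches Helix
  - task 5 (Audit): project_id=2 -> matches Helix
  - task 6 (Test): project_id=NULL, no match -> kept with NULL
  - task 7 (Review): project_id=3 -> matches Beta
  - task 8 (Plan): project_id=NULL, no match -> kept with NULL
Match against tasks (self):
  - task 1 (Design): parent_id=NULL -> NULL
  - task 2 (Document): parent_id=NULL -> NULL
  - task 3 (Optimize): parent_id=1 -> Design
  - task 4 (Research): parent_id=3 -> Optimize
  - task 5 (Audit): parent_id=3 -> Optimize
  - task 6 (Test): parent_id=5 -> Audit
  - task 7 (Review): parent_id=1 -> Design
  - task 8 (Plan): parent_id=6 -> Test

SQL:
SELECT a.name, b.name AS project, c.name AS parent
FROM tasks a
LEFT JOIN projects b ON a.project_id = b.id
LEFT JOIN tasks c ON a.parent_id = c.id

Result:
name     | project | parent  
---------+---------+---------
Design   | Helix   | NULL    
Document | Beta    | NULL    
Optimize | Orion   | Design  
Research | Helix   | Optimize
Audit    | Helix   | Optimize
Test     | NULL    | Audit   
Review   | Beta    | Design  
Plan     | NULL    | Test    


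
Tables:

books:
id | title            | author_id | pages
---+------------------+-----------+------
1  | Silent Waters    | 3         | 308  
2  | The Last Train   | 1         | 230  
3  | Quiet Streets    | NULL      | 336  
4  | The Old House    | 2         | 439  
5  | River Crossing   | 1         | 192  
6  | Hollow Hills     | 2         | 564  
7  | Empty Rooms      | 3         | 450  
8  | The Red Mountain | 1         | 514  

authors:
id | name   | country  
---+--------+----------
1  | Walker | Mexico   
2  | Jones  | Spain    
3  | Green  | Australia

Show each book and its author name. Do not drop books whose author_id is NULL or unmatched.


LEFT JOIN keeps every row from books (the left table); where author_id has no match in authors, the author columns become NULL. Walk through each book:
  - book 1 (Silent Waters): author_id=3 -> matches Green
  - book 2 (The Last Train): author_id=1 -> matches Walker
  - book 3 (Quiet Streets): author_id=NULL, no match -> kept with NULL
  - book 4 (The Old House): author_id=2 -> matches Jones
  - book 5 (River Crossing): author_id=1 -> matches Walker
  - book 6 (Hollow Hills): author_id=2 -> matches Jones
  - book 7 (Empty Rooms): author_id=3 -> matches Green
  - book 8 (The Red Mountain): author_id=1 -> matches Walker
All 8 rows appear; 1 has NULL author.

SQL:
SELECT a.title, b.name AS author
FROM books a
LEFT JOIN authors b ON a.author_id = b.id

Result:
title            | author
-----------------+-------
Silent Waters    | Green 
The Last Train   | Walker
Quiet Streets    | NULL  
The Old House    | Jones 
River Crossing   | Walker
Hollow Hills     | Jones 
Empty Rooms      | Green 
The Red Mountain | Walker


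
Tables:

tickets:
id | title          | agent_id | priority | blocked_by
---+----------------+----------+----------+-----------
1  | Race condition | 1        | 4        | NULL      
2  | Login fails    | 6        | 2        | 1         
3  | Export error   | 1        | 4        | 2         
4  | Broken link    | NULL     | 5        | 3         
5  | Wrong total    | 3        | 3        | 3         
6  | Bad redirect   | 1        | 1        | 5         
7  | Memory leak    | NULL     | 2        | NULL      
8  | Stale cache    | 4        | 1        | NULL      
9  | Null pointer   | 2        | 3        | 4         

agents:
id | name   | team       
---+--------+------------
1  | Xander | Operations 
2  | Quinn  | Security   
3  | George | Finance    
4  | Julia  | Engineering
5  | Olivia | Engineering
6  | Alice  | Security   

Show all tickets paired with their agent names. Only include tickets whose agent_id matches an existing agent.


INNER JOIN keeps only tickets rows whose agent_id matches an id in agents. Walk through each ticket:
  - ticket 1 (Race condition): agent_id=1 -> matches Xander
  - ticket 2 (Login fails): agent_id=6 -> matches Alice
  - ticket 3 (Export error): agent_id=1 -> matches Xander
  - ticket 4 (Broken link): agent_id=NULL, no match -> dropped
  - ticket 5 (Wrong total): agent_id=3 -> matches George
  - ticket 6 (Bad redirect): agent_id=1 -> matches Xander
  - ticket 7 (Memory leak): agent_id=NULL, no match -> dropped
  - ticket 8 (Stale cache): agent_id=4 -> matches Julia
  - ticket 9 (Null pointer): agent_id=2 -> matches Quinn
So 2 of 9 rows are dropped.

SQL:
SELECT a.title, b.name AS agent
FROM tickets a
INNER JOIN agents b ON a.agent_id = b.id

Result:
title          | agent 
---------------+-------
Race condition | Xander
Login fails    | Alice 
Export error   | Xander
Wrong total    | George
Bad redirect   | Xander
Stale cache    | Julia 
Null pointer   | Quinn 


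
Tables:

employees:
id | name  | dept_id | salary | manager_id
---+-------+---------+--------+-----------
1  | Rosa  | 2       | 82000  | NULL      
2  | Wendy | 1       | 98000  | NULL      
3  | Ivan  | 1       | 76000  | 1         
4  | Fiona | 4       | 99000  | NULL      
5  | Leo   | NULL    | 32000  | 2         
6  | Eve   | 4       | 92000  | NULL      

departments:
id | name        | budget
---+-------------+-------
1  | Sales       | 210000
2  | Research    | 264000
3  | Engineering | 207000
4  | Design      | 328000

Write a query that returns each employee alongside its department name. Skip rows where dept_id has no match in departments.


INNER JOIN keeps only employees rows whose dept_id matches an id in departments. Walk through each employee:
  - employee 1 (Rosa): dept_id=2 -> matches Research
  - employee 2 (Wendy): dept_id=1 -> matches Sales
  - employee 3 (Ivan): dept_id=1 -> matches Sales
  - employee 4 (Fiona): dept_id=4 -> matches Design
  - employee 5 (Leo): dept_id=NULL, no match -> dropped
  - employee 6 (Eve): dept_id=4 -> matches Design
So 1 of 6 rows is dropped.

SQL:
SELECT a.name, b.name AS department
FROM employees a
INNER JOIN departments b ON a.dept_id = b.id

Result:
name  | department
------+-----------
Rosa  | Research  
Wendy | Sales     
Ivan  | Sales     
Fiona | Design    
Eve   | Design    


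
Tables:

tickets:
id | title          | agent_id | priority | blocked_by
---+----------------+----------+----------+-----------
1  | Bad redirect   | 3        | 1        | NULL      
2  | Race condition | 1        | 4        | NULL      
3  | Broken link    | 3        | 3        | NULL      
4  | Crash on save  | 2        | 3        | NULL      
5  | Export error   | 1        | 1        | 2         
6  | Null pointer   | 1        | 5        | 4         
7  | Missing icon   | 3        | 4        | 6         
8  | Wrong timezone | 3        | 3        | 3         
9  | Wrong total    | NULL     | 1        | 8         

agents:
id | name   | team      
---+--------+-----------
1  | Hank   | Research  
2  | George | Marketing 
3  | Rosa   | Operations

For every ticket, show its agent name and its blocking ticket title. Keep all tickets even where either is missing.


Two LEFT JOINs from the same base table tickets: one to agents via agent_id, one to tickets itself via blocked_by. Both are LEFT so every ticket is preserved.
Match against agents:
  - ticket 1 (Bad redirect): agent_id=3 -> matches Rosa
  - ticket 2 (Race condition): agent_id=1 -> matches Hank
  - ticket 3 (Broken link): agent_id=3 -> matches Rosa
  - ticket 4 (Crash on save): agent_id=2 -> matches George
  - ticket 5 (Export error): agent_id=1 -> matches Hank
  - ticket 6 (Null pointer): agent_id=1 -> matches Hank
  - ticket 7 (Missing icon): agent_id=3 -> matches Rosa
  - ticket 8 (Wrong timezone): agent_id=3 -> matches Rosa
  - ticket 9 (Wrong total): agent_id=NULL, no match -> kept with NULL
Match against tickets (self):
  - ticket 1 (Bad redirect): blocked_by=NULL -> NULL
  - ticket 2 (Race condition): blocked_by=NULL -> NULL
  - ticket 3 (Broken link): blocked_by=NULL -> NULL
  - ticket 4 (Crash on save): blocked_by=NULL -> NULL
  - ticket 5 (Export error): blocked_by=2 -> Race condition
  - ticket 6 (Null pointer): blocked_by=4 -> Crash on save
  - ticket 7 (Missing icon): blocked_by=6 -> Null pointer
  - ticket 8 (Wrong timezone): blocked_by=3 -> Broken link
  - ticket 9 (Wrong total): blocked_by=8 -> Wrong timezone

SQL:
SELECT a.title, b.name AS agent, c.title AS blocked_by
FROM tickets a
LEFT JOIN agents b ON a.agent_id = b.id
LEFT JOIN tickets c ON a.blocked_by = c.id

Result:
title          | agent  | blocked_by    
---------------+--------+---------------
Bad redirect   | Rosa   | NULL          
Race condition | Hank   | NULL          
Broken link    | Rosa   | NULL          
Crash on save  | George | NULL          
Export error   | Hank   | Race condition
Null pointer   | Hank   | Crash on save 
Missing icon   | Rosa   | Null pointer  
Wrong timezone | Rosa   | Broken link   
Wrong total    | NULL   | Wrong timezone


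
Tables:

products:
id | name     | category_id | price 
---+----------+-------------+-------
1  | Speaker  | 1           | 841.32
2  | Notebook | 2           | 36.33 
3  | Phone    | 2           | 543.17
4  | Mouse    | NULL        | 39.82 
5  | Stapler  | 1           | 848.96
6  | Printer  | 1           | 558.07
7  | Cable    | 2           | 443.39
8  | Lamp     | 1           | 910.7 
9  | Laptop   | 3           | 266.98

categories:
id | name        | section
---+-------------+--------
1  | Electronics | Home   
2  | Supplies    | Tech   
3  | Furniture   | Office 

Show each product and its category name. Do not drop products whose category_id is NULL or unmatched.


LEFT JOIN keeps every row from products (the left table); where category_id has no match in categories, the category columns become NULL. Walk through each product:
  - product 1 (Speaker): category_id=1 -> matches Electronics
  - product 2 (Notebook): category_id=2 -> matches Supplies
  - product 3 (Phone): category_id=2 -> matches Supplies
  - product 4 (Mouse): category_id=NULL, no match -> kept with NULL
  - product 5 (Stapler): category_id=1 -> matches Electronics
  - product 6 (Printer): category_id=1 -> matches Electronics
  - product 7 (Cable): category_id=2 -> matches Supplies
  - product 8 (Lamp): category_id=1 -> matches Electronics
  - product 9 (Laptop): category_id=3 -> matches Furniture
All 9 rows appear; 1 has NULL category.

SQL:
SELECT a.name, b.name AS category
FROM products a
LEFT JOIN categories b ON a.category_id = b.id

Result:
name     | category   
---------+------------
Speaker  | Electronics
Notebook | Supplies   
Phone    | Supplies   
Mouse    | NULL       
Stapler  | Electronics
Printer  | Electronics
Cable    | Supplies   
Lamp     | Electronics
Laptop   | Furniture  


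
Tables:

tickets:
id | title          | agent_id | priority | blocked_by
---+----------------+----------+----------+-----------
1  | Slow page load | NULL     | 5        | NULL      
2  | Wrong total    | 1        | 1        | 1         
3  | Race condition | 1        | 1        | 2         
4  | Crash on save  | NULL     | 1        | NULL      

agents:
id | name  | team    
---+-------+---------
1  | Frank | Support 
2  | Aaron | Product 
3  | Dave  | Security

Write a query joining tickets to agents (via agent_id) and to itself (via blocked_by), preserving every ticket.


Two LEFT JOINs from the same base table tickets: one to agents via agent_id, one to tickets itself via blocked_by. Both are LEFT so every ticket is preserved.
Match against agents:
  - ticket 1 (Slow page load): agent_id=NULL, no match -> kept with NULL
  - ticket 2 (Wrong total): agent_id=1 -> matches Frank
  - ticket 3 (Race condition): agent_id=1 -> matches Frank
  - ticket 4 (Crash on save): agent_id=NULL, no match -> kept with NULL
Match against tickets (self):
  - ticket 1 (Slow page load): blocked_by=NULL -> NULL
  - ticket 2 (Wrong total): blocked_by=1 -> Slow page load
  - ticket 3 (Race condition): blocked_by=2 -> Wrong total
  - ticket 4 (Crash on save): blocked_by=NULL -> NULL

SQL:
SELECT a.title, b.name AS agent, c.title AS blocked_by
FROM tickets a
LEFT JOIN agents b ON a.agent_id = b.id
LEFT JOIN tickets c ON a.blocked_by = c.id

Result:
title          | agent | blocked_by    
---------------+-------+---------------
Slow page load | NULL  | NULL          
Wrong total    | Frank | Slow page load
Race condition | Frank | Wrong total   
Crash on save  | NULL  | NULL          


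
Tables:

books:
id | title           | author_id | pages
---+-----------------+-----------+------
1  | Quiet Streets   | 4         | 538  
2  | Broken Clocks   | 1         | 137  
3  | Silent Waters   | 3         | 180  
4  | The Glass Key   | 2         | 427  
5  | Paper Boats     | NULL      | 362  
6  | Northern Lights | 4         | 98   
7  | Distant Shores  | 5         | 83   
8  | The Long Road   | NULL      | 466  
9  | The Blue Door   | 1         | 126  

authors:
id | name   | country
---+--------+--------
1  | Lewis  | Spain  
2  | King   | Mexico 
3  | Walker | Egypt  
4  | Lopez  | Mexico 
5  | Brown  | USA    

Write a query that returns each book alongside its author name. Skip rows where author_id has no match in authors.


INNER JOIN keeps only books rows whose author_id matches an id in authors. Walk through each book:
  - book 1 (Quiet Streets): author_id=4 -> matches Lopez
  - book 2 (Broken Clocks): author_id=1 -> matches Lewis
  - book 3 (Silent Waters): author_id=3 -> matches Walker
  - book 4 (The Glass Key): author_id=2 -> matches King
  - book 5 (Paper Boats): author_id=NULL, no match -> dropped
  - book 6 (Northern Lights): author_id=4 -> matches Lopez
  - book 7 (Distant Shores): author_id=5 -> matches Brown
  - book 8 (The Long Road): author_id=NULL, no match -> dropped
  - book 9 (The Blue Door): author_id=1 -> matches Lewis
So 2 of 9 rows are dropped.

SQL:
SELECT a.title, b.name AS author
FROM books a
INNER JOIN authors b ON a.author_id = b.id

Result:
title           | author
----------------+-------
Quiet Streets   | Lopez 
Broken Clocks   | Lewis 
Silent Waters   | Walker
The Glass Key   | King  
Northern Lights | Lopez 
Distant Shores  | Brown 
The Blue Door   | Lewis 


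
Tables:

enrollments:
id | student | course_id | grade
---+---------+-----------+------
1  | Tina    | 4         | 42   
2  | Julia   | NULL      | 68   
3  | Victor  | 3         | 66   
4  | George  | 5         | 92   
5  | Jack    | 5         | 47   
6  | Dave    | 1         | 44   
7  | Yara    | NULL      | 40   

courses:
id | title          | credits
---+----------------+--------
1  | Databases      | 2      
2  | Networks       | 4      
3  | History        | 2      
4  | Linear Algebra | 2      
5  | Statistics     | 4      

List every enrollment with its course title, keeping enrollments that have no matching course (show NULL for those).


LEFT JOIN keeps every row from enrollments (the left table); where course_id has no match in courses, the course columns become NULL. Walk through each enrollment:
  - enrollment 1 (Tina): course_id=4 -> matches Linear Algebra
  - enrollment 2 (Julia): course_id=NULL, no match -> kept with NULL
  - enrollment 3 (Victor): course_id=3 -> matches History
  - enrollment 4 (George): course_id=5 -> matches Statistics
  - enrollment 5 (Jack): course_id=5 -> matches Statistics
  - enrollment 6 (Dave): course_id=1 -> matches Databases
  - enrollment 7 (Yara): course_id=NULL, no match -> kept with NULL
All 7 rows appear; 2 have NULL course.

SQL:
SELECT a.student, b.title AS course
FROM enrollments a
LEFT JOIN courses b ON a.course_id = b.id

Result:
student | course        
--------+---------------
Tina    | Linear Algebra
Julia   | NULL          
Victor  | History       
George  | Statistics    
Jack    | Statistics    
Dave    | Databases     
Yara    | NULL          


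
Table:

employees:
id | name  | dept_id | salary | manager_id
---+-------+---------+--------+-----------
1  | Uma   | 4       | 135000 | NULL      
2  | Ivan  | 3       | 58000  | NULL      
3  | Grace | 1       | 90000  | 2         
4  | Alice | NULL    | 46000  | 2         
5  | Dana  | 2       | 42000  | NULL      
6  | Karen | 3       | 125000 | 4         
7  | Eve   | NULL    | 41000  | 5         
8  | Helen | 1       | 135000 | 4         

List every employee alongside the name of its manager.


This is a self-join: employees is joined to a second copy of itself, matching each row's manager_id to another row's id. Use LEFT JOIN so rows with manager_id=NULL are kept.
  - employee 1 (Uma): manager_id=NULL -> NULL
  - employee 2 (Ivan): manager_id=NULL -> NULL
  - employee 3 (Grace): manager_id=2 -> Ivan
  - employee 4 (Alice): manager_id=2 -> Ivan
  - employee 5 (Dana): manager_id=NULL -> NULL
  - employee 6 (Karen): manager_id=4 -> Alice
  - employee 7 (Eve): manager_id=5 -> Dana
  - employee 8 (Helen): manager_id=4 -> Alice

SQL:
SELECT a.name AS item, b.name AS manager
FROM employees a
LEFT JOIN employees b ON a.manager_id = b.id

Result:
item  | manager
------+--------
Uma   | NULL   
Ivan  | NULL   
Grace | Ivan   
Alice | Ivan   
Dana  | NULL   
Karen | Alice  
Eve   | Dana   
Helen | Alice  


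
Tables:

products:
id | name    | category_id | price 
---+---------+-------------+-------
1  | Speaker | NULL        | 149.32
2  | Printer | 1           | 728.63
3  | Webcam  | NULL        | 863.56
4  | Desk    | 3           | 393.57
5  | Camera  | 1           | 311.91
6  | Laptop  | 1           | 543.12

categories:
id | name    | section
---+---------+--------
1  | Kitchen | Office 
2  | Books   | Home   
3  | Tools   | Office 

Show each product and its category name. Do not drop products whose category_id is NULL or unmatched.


LEFT JOIN keeps every row from products (the left table); where category_id has no match in categories, the category columns become NULL. Walk through each product:
  - product 1 (Speaker): category_id=NULL, no match -> kept with NULL
  - product 2 (Printer): category_id=1 -> matches Kitchen
  - product 3 (Webcam): category_id=NULL, no match -> kept with NULL
  - product 4 (Desk): category_id=3 -> matches Tools
  - product 5 (Camera): category_id=1 -> matches Kitchen
  - product 6 (Laptop): category_id=1 -> matches Kitchen
All 6 rows appear; 2 have NULL category.

SQL:
SELECT a.name, b.name AS category
FROM products a
LEFT JOIN categories b ON a.category_id = b.id

Result:
name    | category
--------+---------
Speaker | NULL    
Printer | Kitchen 
Webcam  | NULL    
Desk    | Tools   
Camera  | Kitchen 
Laptop  | Kitchen 


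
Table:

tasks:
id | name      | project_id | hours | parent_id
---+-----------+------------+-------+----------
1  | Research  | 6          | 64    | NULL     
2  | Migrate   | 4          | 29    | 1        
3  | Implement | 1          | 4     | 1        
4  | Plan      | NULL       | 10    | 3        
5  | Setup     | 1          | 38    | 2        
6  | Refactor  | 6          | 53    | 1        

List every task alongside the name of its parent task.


This is a self-join: tasks is joined to a second copy of itself, matching each row's parent_id to another row's id. Use LEFT JOIN so rows with parent_id=NULL are kept.
  - task 1 (Research): parent_id=NULL -> NULL
  - task 2 (Migrate): parent_id=1 -> Research
  - task 3 (Implement): parent_id=1 -> Research
  - task 4 (Plan): parent_id=3 -> Implement
  - task 5 (Setup): parent_id=2 -> Migrate
  - task 6 (Refactor): parent_id=1 -> Research

SQL:
SELECT a.name AS item, b.name AS parent
FROM tasks a
LEFT JOIN tasks b ON a.parent_id = b.id

Result:
item      | parent   
----------+----------
Research  | NULL     
Migrate   | Research 
Implement | Research 
Plan      | Implement
Setup     | Migrate  
Refactor  | Research 


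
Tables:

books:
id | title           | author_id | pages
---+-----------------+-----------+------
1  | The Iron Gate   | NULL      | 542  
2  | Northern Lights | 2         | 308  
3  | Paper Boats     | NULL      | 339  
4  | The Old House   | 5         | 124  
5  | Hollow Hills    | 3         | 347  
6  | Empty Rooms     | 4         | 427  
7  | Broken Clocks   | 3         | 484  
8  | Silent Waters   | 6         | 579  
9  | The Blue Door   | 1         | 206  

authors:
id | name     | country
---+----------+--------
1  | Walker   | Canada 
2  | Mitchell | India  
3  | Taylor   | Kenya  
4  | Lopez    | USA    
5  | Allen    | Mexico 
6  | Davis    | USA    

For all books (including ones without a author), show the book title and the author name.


LEFT JOIN keeps every row from books (the left table); where author_id has no match in authors, the author columns become NULL. Walk through each book:
  - book 1 (The Iron Gate): author_id=NULL, no match -> kept with NULL
  - book 2 (Northern Lights): author_id=2 -> matches Mitchell
  - book 3 (Paper Boats): author_id=NULL, no match -> kept with NULL
  - book 4 (The Old House): author_id=5 -> matches Allen
  - book 5 (Hollow Hills): author_id=3 -> matches Taylor
  - book 6 (Empty Rooms): author_id=4 -> matches Lopez
  - book 7 (Broken Clocks): author_id=3 -> matches Taylor
  - book 8 (Silent Waters): author_id=6 -> matches Davis
  - book 9 (The Blue Door): author_id=1 -> matches Walker
All 9 rows appear; 2 have NULL author.

SQL:
SELECT a.title, b.name AS author
FROM books a
LEFT JOIN authors b ON a.author_id = b.id

Result:
title           | author  
----------------+---------
The Iron Gate   | NULL    
Northern Lights | Mitchell
Paper Boats     | NULL    
The Old House   | Allen   
Hollow Hills    | Taylor  
Empty Rooms     | Lopez   
Broken Clocks   | Taylor  
Silent Waters   | Davis   
The Blue Door   | Walker  


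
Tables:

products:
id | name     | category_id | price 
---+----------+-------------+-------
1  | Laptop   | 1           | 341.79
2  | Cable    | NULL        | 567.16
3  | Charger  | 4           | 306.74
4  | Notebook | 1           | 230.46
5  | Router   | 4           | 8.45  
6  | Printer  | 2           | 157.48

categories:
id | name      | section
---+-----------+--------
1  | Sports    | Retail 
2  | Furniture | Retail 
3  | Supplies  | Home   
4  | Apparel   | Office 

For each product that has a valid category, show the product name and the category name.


INNER JOIN keeps only products rows whose category_id matches an id in categories. Walk through each product:
  - product 1 (Laptop): category_id=1 -> matches Sports
  - product 2 (Cable): category_id=NULL, no match -> dropped
  - product 3 (Charger): category_id=4 -> matches Apparel
  - product 4 (Notebook): category_id=1 -> matches Sports
  - product 5 (Router): category_id=4 -> matches Apparel
  - product 6 (Printer): category_id=2 -> matches Furniture
So 1 of 6 rows is dropped.

SQL:
SELECT a.name, b.name AS category
FROM products a
INNER JOIN categories b ON a.category_id = b.id

Result:
name     | category 
---------+----------
Laptop   | Sports   
Charger  | Apparel  
Notebook | Sports   
Router   | Apparel  
Printer  | Furniture


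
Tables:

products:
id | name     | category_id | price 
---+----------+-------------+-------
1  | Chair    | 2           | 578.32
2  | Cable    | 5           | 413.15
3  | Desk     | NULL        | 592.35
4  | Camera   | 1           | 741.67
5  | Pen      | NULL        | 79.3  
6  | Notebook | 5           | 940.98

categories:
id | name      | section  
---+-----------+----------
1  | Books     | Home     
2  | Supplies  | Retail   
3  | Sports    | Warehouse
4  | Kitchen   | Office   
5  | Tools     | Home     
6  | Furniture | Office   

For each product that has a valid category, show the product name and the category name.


INNER JOIN keeps only products rows whose category_id matches an id in categories. Walk through each product:
  - product 1 (Chair): category_id=2 -> matches Supplies
  - product 2 (Cable): category_id=5 -> matches Tools
  - product 3 (Desk): category_id=NULL, no match -> dropped
  - product 4 (Camera): category_id=1 -> matches Books
  - product 5 (Pen): category_id=NULL, no match -> dropped
  - product 6 (Notebook): category_id=5 -> matches Tools
So 2 of 6 rows are dropped.

SQL:
SELECT a.name, b.name AS category
FROM products a
INNER JOIN categories b ON a.category_id = b.id

Result:
name     | category
---------+---------
Chair    | Supplies
Cable    | Tools   
Camera   | Books   
Notebook | Tools   


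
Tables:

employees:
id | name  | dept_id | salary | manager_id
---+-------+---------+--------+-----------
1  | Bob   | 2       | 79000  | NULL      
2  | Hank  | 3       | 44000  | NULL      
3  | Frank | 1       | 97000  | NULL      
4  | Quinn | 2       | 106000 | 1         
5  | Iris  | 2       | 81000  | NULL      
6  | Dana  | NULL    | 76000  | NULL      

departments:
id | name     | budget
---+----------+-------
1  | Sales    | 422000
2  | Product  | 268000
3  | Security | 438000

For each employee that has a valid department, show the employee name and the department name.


INNER JOIN keeps only employees rows whose dept_id matches an id in departments. Walk through each employee:
  - employee 1 (Bob): dept_id=2 -> matches Product
  - employee 2 (Hank): dept_id=3 -> matches Security
  - employee 3 (Frank): dept_id=1 -> matches Sales
  - employee 4 (Quinn): dept_id=2 -> matches Product
  - employee 5 (Iris): dept_id=2 -> matches Product
  - employee 6 (Dana): dept_id=NULL, no match -> dropped
So 1 of 6 rows is dropped.

SQL:
SELECT a.name, b.name AS department
FROM employees a
INNER JOIN departments b ON a.dept_id = b.id

Result:
name  | department
------+-----------
Bob   | Product   
Hank  | Security  
Frank | Sales     
Quinn | Product   
Iris  | Product   


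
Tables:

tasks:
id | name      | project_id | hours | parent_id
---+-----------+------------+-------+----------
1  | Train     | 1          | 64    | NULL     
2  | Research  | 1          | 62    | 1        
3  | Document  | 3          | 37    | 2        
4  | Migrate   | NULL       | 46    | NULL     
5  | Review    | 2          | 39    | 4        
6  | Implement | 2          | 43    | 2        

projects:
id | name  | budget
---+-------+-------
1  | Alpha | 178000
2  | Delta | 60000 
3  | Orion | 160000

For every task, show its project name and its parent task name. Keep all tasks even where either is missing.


Two LEFT JOINs from the same base table tasks: one to projects via project_id, one to tasks itself via parent_id. Both are LEFT so every task is preserved.
Match against projects:
  - task 1 (Train): project_id=1 -> matches Alpha
  - task 2 (Research): project_id=1 -> matches Alpha
  - task 3 (Document): project_id=3 -> matches Orion
  - task 4 (Migrate): project_id=NULL, no match -> kept with NULL
  - task 5 (Review): project_id=2 -> matches Delta
  - task 6 (Implement): project_id=2 -> matches Delta
Match against tasks (self):
  - task 1 (Train): parent_id=NULL -> NULL
  - task 2 (Research): parent_id=1 -> Train
  - task 3 (Document): parent_id=2 -> Research
  - task 4 (Migrate): parent_id=NULL -> NULL
  - task 5 (Review): parent_id=4 -> Migrate
  - task 6 (Implement): parent_id=2 -> Research

SQL:
SELECT a.name, b.name AS project, c.name AS parent
FROM tasks a
LEFT JOIN projects b ON a.project_id = b.id
LEFT JOIN tasks c ON a.parent_id = c.id

Result:
name      | project | parent  
----------+---------+---------
Train     | Alpha   | NULL    
Research  | Alpha   | Train   
Document  | Orion   | Research
Migrate   | NULL    | NULL    
Review    | Delta   | Migrate 
Implement | Delta   | Research


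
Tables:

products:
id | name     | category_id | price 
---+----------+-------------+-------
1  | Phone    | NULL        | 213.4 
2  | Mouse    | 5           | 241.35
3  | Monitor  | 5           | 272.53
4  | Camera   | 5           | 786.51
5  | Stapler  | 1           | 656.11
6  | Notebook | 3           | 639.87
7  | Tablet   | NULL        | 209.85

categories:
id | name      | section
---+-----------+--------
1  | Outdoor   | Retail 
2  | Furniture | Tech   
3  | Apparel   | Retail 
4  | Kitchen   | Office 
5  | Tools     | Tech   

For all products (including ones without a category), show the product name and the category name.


LEFT JOIN keeps every row from products (the left table); where category_id has no match in categories, the category columns become NULL. Walk through each product:
  - product 1 (Phone): category_id=NULL, no match -> kept with NULL
  - product 2 (Mouse): category_id=5 -> matches Tools
  - product 3 (Monitor): category_id=5 -> matches Tools
  - product 4 (Camera): category_id=5 -> matches Tools
  - product 5 (Stapler): category_id=1 -> matches Outdoor
  - product 6 (Notebook): category_id=3 -> matches Apparel
  - product 7 (Tablet): category_id=NULL, no match -> kept with NULL
All 7 rows appear; 2 have NULL category.

SQL:
SELECT a.name, b.name AS category
FROM products a
LEFT JOIN categories b ON a.category_id = b.id

Result:
name     | category
---------+---------
Phone    | NULL    
Mouse    | Tools   
Monitor  | Tools   
Camera   | Tools   
Stapler  | Outdoor 
Notebook | Apparel 
Tablet   | NULL    


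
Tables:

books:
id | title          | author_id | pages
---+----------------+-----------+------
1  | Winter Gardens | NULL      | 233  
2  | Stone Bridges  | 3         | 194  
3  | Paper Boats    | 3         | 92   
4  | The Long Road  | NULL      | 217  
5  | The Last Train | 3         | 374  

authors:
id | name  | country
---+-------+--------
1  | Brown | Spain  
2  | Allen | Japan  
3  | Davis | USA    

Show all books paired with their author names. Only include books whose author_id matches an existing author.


INNER JOIN keeps only books rows whose author_id matches an id in authors. Walk through each book:
  - book 1 (Winter Gardens): author_id=NULL, no match -> dropped
  - book 2 (Stone Bridges): author_id=3 -> matches Davis
  - book 3 (Paper Boats): author_id=3 -> matches Davis
  - book 4 (The Long Road): author_id=NULL, no match -> dropped
  - book 5 (The Last Train): author_id=3 -> matches Davis
So 2 of 5 rows are dropped.

SQL:
SELECT a.title, b.name AS author
FROM books a
INNER JOIN authors b ON a.author_id = b.id

Result:
title          | author
---------------+-------
Stone Bridges  | Davis 
Paper Boats    | Davis 
The Last Train | Davis 


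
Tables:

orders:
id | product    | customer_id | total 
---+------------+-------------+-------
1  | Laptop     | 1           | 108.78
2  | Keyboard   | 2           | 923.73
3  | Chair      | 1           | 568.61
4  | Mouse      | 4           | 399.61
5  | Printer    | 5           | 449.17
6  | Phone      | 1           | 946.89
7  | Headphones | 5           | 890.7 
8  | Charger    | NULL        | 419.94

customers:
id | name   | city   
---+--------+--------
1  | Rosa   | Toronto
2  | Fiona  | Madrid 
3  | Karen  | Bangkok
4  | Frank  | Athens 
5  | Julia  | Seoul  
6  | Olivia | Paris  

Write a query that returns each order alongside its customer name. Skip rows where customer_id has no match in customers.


INNER JOIN keeps only orders rows whose customer_id matches an id in customers. Walk through each order:
  - order 1 (Laptop): customer_id=1 -> matches Rosa
  - order 2 (Keyboard): customer_id=2 -> matches Fiona
  - order 3 (Chair): customer_id=1 -> matches Rosa
  - order 4 (Mouse): customer_id=4 -> matches Frank
  - order 5 (Printer): customer_id=5 -> matches Julia
  - order 6 (Phone): customer_id=1 -> matches Rosa
  - order 7 (Headphones): customer_id=5 -> matches Julia
  - order 8 (Charger): customer_id=NULL, no match -> dropped
So 1 of 8 rows is dropped.

SQL:
SELECT a.product, b.name AS customer
FROM orders a
INNER JOIN customers b ON a.customer_id = b.id

Result:
product    | customer
-----------+---------
Laptop     | Rosa    
Keyboard   | Fiona   
Chair      | Rosa    
Mouse      | Frank   
Printer    | Julia   
Phone      | Rosa    
Headphones | Julia   


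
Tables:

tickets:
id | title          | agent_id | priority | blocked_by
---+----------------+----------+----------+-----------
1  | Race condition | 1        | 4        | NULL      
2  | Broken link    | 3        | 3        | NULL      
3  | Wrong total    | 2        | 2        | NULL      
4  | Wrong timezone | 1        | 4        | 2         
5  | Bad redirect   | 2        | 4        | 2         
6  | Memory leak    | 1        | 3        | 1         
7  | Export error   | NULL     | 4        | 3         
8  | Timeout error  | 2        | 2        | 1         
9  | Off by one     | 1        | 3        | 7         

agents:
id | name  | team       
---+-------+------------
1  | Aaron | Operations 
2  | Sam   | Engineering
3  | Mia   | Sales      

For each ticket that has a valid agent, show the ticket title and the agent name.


INNER JOIN keeps only tickets rows whose agent_id matches an id in agents. Walk through each ticket:
  - ticket 1 (Race condition): agent_id=1 -> matches Aaron
  - ticket 2 (Broken link): agent_id=3 -> matches Mia
  - ticket 3 (Wrong total): agent_id=2 -> matches Sam
  - ticket 4 (Wrong timezone): agent_id=1 -> matches Aaron
  - ticket 5 (Bad redirect): agent_id=2 -> matches Sam
  - ticket 6 (Memory leak): agent_id=1 -> matches Aaron
  - ticket 7 (Export error): agent_id=NULL, no match -> dropped
  - ticket 8 (Timeout error): agent_id=2 -> matches Sam
  - ticket 9 (Off by one): agent_id=1 -> matches Aaron
So 1 of 9 rows is dropped.

SQL:
SELECT a.title, b.name AS agent
FROM tickets a
INNER JOIN agents b ON a.agent_id = b.id

Result:
title          | agent
---------------+------
Race condition | Aaron
Broken link    | Mia  
Wrong total    | Sam  
Wrong timezone | Aaron
Bad redirect   | Sam  
Memory leak    | Aaron
Timeout error  | Sam  
Off by one     | Aaron


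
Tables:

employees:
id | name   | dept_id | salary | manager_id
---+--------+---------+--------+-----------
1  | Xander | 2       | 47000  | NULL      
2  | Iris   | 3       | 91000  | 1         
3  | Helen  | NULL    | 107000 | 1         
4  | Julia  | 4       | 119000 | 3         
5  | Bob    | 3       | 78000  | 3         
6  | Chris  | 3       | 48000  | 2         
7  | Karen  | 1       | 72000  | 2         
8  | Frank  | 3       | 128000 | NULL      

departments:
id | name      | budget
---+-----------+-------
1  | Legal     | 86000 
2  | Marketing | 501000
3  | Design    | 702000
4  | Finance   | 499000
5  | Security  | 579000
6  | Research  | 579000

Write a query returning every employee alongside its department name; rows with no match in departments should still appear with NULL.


LEFT JOIN keeps every row from employees (the left table); where dept_id has no match in departments, the department columns become NULL. Walk through each employee:
  - employee 1 (Xander): dept_id=2 -> matches Marketing
  - employee 2 (Iris): dept_id=3 -> matches Design
  - employee 3 (Helen): dept_id=NULL, no match -> kept with NULL
  - employee 4 (Julia): dept_id=4 -> matches Finance
  - employee 5 (Bob): dept_id=3 -> matches Design
  - employee 6 (Chris): dept_id=3 -> matches Design
  - employee 7 (Karen): dept_id=1 -> matches Legal
  - employee 8 (Frank): dept_id=3 -> matches Design
All 8 rows appear; 1 has NULL department.

SQL:
SELECT a.name, b.name AS department
FROM employees a
LEFT JOIN departments b ON a.dept_id = b.id

Result:
name   | department
-------+-----------
Xander | Marketing 
Iris   | Design    
Helen  | NULL      
Julia  | Finance   
Bob    | Design    
Chris  | Design    
Karen  | Legal     
Frank  | Design    


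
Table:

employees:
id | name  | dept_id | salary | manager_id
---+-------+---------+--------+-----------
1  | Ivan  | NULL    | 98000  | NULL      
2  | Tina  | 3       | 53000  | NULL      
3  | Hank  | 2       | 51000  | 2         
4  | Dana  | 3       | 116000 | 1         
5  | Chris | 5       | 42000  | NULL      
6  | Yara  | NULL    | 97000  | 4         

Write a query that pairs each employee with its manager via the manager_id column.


This is a self-join: employees is joined to a second copy of itself, matching each row's manager_id to another row's id. Use LEFT JOIN so rows with manager_id=NULL are kept.
  - employee 1 (Ivan): manager_id=NULL -> NULL
  - employee 2 (Tina): manager_id=NULL -> NULL
  - employee 3 (Hank): manager_id=2 -> Tina
  - employee 4 (Dana): manager_id=1 -> Ivan
  - employee 5 (Chris): manager_id=NULL -> NULL
  - employee 6 (Yara): manager_id=4 -> Dana

SQL:
SELECT a.name AS item, b.name AS manager
FROM employees a
LEFT JOIN employees b ON a.manager_id = b.id

Result:
item  | manager
------+--------
Ivan  | NULL   
Tina  | NULL   
Hank  | Tina   
Dana  | Ivan   
Chris | NULL   
Yara  | Dana   


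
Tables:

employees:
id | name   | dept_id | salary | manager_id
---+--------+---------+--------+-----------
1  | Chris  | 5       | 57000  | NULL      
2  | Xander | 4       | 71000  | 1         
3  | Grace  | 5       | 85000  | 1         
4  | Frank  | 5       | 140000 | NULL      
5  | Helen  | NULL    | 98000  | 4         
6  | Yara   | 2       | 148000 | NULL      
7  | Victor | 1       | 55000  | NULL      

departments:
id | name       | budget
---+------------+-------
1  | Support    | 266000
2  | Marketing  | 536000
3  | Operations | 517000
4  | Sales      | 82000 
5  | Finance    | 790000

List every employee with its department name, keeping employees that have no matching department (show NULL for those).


LEFT JOIN keeps every row from employees (the left table); where dept_id has no match in departments, the department columns become NULL. Walk through each employee:
  - employee 1 (Chris): dept_id=5 -> matches Finance
  - employee 2 (Xander): dept_id=4 -> matches Sales
  - employee 3 (Grace): dept_id=5 -> matches Finance
  - employee 4 (Frank): dept_id=5 -> matches Finance
  - employee 5 (Helen): dept_id=NULL, no match -> kept with NULL
  - employee 6 (Yara): dept_id=2 -> matches Marketing
  - employee 7 (Victor): dept_id=1 -> matches Support
All 7 rows appear; 1 has NULL department.

SQL:
SELECT a.name, b.name AS department
FROM employees a
LEFT JOIN departments b ON a.dept_id = b.id

Result:
name   | department
-------+-----------
Chris  | Finance   
Xander | Sales     
Grace  | Finance   
Frank  | Finance   
Helen  | NULL      
Yara   | Marketing 
Victor | Support   


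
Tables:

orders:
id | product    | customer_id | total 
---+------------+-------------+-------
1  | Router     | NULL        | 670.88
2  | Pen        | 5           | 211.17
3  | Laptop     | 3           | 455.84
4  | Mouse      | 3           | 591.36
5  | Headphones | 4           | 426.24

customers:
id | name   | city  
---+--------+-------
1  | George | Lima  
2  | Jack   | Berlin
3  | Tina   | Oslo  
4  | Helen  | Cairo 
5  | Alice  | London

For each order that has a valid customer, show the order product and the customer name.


INNER JOIN keeps only orders rows whose customer_id matches an id in customers. Walk through each order:
  - order 1 (Router): customer_id=NULL, no match -> dropped
  - order 2 (Pen): customer_id=5 -> matches Alice
  - order 3 (Laptop): customer_id=3 -> matches Tina
  - order 4 (Mouse): customer_id=3 -> matches Tina
  - order 5 (Headphones): customer_id=4 -> matches Helen
So 1 of 5 rows is dropped.

SQL:
SELECT a.product, b.name AS customer
FROM orders a
INNER JOIN customers b ON a.customer_id = b.id

Result:
product    | customer
-----------+---------
Pen        | Alice   
Laptop     | Tina    
Mouse      | Tina    
Headphones | Helen   


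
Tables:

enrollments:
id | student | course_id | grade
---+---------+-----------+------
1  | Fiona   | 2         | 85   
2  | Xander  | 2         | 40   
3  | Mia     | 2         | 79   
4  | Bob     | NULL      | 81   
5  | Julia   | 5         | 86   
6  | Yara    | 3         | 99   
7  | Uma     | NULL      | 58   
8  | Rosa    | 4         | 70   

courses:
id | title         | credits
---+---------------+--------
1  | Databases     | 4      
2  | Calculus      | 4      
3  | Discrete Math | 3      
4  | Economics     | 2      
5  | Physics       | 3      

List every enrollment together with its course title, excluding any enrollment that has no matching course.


INNER JOIN keeps only enrollments rows whose course_id matches an id in courses. Walk through each enrollment:
  - enrollment 1 (Fiona): course_id=2 -> matches Calculus
  - enrollment 2 (Xander): course_id=2 -> matches Calculus
  - enrollment 3 (Mia): course_id=2 -> matches Calculus
  - enrollment 4 (Bob): course_id=NULL, no match -> dropped
  - enrollment 5 (Julia): course_id=5 -> matches Physics
  - enrollment 6 (Yara): course_id=3 -> matches Discrete Math
  - enrollment 7 (Uma): course_id=NULL, no match -> dropped
  - enrollment 8 (Rosa): course_id=4 -> matches Economics
So 2 of 8 rows are dropped.

SQL:
SELECT a.student, b.title AS course
FROM enrollments a
INNER JOIN courses b ON a.course_id = b.id

Result:
student | course       
--------+--------------
Fiona   | Calculus     
Xander  | Calculus     
Mia     | Calculus     
Julia   | Physics      
Yara    | Discrete Math
Rosa    | Economics    
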